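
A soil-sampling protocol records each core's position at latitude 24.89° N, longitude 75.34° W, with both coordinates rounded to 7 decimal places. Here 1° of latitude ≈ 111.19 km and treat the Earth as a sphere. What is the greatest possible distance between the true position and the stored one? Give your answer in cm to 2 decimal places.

Rounding to 7 decimal places leaves each coordinate within ±5e-08° of the true value.
Latitude error → 5e-08 × 111190 = 0.0055595 m along the meridian.
E–W at 24.89°: 5e-08° × 111190 × cos 24.89° = 5e-08 × 111190 × 0.9071 ≈ 0.00504312 m.
Worst case both components are at the extreme and orthogonal: √(0.0055595² + 0.00504312²) ≈ 0.00750607 m.
That is 0.00750607 m = 0.75061 cm.

0.75 cm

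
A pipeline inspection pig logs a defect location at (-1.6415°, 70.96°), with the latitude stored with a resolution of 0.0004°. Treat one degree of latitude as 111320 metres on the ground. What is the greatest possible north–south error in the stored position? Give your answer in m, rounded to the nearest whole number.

With a 0.0004° grid the true value lies within half a step, ±0.0004°/2 = ±0.0002°, of the stored one.
Along the meridian that is 0.0002° × 111320 m/° = 22.264 m.

22 m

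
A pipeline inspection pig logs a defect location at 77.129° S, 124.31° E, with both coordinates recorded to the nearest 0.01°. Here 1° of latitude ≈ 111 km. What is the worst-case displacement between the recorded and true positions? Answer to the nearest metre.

Rounding to 2 decimal places leaves each coordinate within ±0.005° of the true value.
N–S: 0.005° × 111000 m/° = 555 m.
E–W at 77.129°: 0.005° × 111000 × cos 77.129° = 0.005 × 111000 × 0.2228 ≈ 123.63 m.
Combining orthogonally: (555² + 123.63²)^½ ≈ 568.603 m.

569 metres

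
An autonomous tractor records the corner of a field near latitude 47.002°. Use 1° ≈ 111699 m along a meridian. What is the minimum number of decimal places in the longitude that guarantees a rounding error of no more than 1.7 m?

At 47.002° one degree of longitude covers 111699 × cos 47.002° ≈ 111699 × 0.6820 ≈ 76175.7 m.
With N decimal places the half-ulp bound is 0.5·10⁻ᴺ°, or 0.5·10⁻ᴺ × 76175.7 m on the ground.
Need 0.5 × 76175.7 × 10⁻ᴺ ≤ 1.7 → 10⁻ᴺ ≤ 4.463e-05, so N ≥ 4.35.
N = 4 would give 3.81 m (too coarse); N = 5 gives 0.381 m ≤ 1.7 m.

5 decimal places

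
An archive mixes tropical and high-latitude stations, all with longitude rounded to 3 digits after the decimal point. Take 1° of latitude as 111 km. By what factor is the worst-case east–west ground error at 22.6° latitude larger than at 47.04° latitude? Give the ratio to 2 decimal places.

Rounding to 3 decimal places leaves the longitude within ±0.0005° of the true value.
At 22.6°: 0.0005° × 111000 × cos 22.6° = 0.0005 × 111000 × 0.9232 ≈ 51.238 m.
At 47.04°: 0.0005° × 111000 × cos 47.04° = 0.0005 × 111000 × 0.6815 ≈ 37.823 m.
The ratio reduces to cos 22.6° / cos 47.04° = 0.9232/0.6815 ≈ 1.3547.

1.35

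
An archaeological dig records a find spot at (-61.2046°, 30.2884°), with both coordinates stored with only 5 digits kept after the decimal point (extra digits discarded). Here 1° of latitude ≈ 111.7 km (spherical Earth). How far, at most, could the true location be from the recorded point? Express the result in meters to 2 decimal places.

Truncating at 5 decimal places can drop up to a full unit in the last place, so each coordinate may be off by as much as 1e-05°.
Latitude error → 1e-05 × 111700 = 1.117 m along the meridian.
East–west component at 61.2046°: 1e-05° × 111700 × cos 61.2046° ≈ 1e-05 × 53804 ≈ 0.53804 m.
Combining orthogonally: (1.117² + 0.53804²)^½ ≈ 1.23983 m.

1.24 meters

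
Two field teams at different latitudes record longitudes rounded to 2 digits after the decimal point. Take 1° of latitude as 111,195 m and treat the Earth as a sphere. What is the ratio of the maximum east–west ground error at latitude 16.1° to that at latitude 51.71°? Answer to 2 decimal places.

1.55

Rounding to 2 decimal places leaves the longitude within ±0.005° of the true value.
At 16.1°: 0.005° × 111195 × cos 16.1° = 0.005 × 111195 × 0.9608 ≈ 534.17 m.
At 51.71°: 0.005° × 111195 × cos 51.71° = 0.005 × 111195 × 0.6196 ≈ 344.51 m.
Ratio: 534.17 / 344.51 = cos 16.1° / cos 51.71° ≈ 1.5505.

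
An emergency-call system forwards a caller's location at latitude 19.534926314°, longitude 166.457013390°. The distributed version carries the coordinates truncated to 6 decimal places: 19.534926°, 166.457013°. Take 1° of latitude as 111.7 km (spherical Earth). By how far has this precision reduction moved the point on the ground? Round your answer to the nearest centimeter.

5 centimeters

Δlat = 19.534926314 − 19.534926 = +0.000000314°; Δlon = 166.457013390 − 166.457013 = +0.000000390°.
North–south shift: 0.000000314 × 111700 = 0.0350738 m.
East–west at this latitude: 0.000000390° × 111700 × cos 19.5349° ≈ 0.000000390 × 105270 = 0.0410554 m.
Distance: √(0.0350738² + 0.0410554²) ≈ 0.0539974 m.
That is 0.0539974 m = 5.3997 cm.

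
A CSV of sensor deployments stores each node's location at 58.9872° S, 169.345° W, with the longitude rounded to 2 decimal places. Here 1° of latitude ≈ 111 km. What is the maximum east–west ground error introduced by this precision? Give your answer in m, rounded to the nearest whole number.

286 m

Rounding to 2 decimal places leaves the longitude within ±0.005° of the true value.
At latitude 58.9872° a degree of longitude spans 111000 m × cos 58.9872° = 111000 × 0.5152 ≈ 57190.5 m.
So at most 0.005° × 57190.5 ≈ 285.952 m east–west.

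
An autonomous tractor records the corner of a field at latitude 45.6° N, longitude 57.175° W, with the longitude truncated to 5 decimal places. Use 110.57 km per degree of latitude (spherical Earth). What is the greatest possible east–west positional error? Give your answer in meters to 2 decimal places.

Truncating at 5 decimal places can drop up to a full unit in the last place, so the longitude may be off by as much as 1e-05°.
At latitude 45.6° a degree of longitude spans 110570 m × cos 45.6° = 110570 × 0.6997 ≈ 77361.8 m.
Maximum E–W displacement: 1e-05 × 77361.8 = 0.773618 m.

0.77 meters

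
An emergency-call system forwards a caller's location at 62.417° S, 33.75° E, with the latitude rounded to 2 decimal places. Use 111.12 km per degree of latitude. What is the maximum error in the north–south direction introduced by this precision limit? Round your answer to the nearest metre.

556 metres

Rounding to 2 decimal places leaves the latitude within ±0.005° of the true value.
Along the meridian that is 0.005° × 111120 m/° = 555.6 m.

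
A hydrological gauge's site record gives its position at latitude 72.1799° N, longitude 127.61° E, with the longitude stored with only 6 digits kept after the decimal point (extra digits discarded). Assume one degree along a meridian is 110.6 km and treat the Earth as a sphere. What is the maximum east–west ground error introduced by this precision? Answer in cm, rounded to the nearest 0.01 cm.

3.38 cm

Truncating at 6 decimal places can drop up to a full unit in the last place, so the longitude may be off by as much as 1e-06°.
One degree of longitude at 72.1799° is 110600 × cos 72.1799° ≈ 110600 × 0.3060 = 33846.8 m.
East–west error: 1e-06° × 33846.8 m/° ≈ 0.0338468 m.
That is 0.0338468 m = 3.3847 cm.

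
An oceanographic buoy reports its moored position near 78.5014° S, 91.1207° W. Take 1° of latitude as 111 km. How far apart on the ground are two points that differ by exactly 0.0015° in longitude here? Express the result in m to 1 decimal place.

One degree of longitude here spans 111000 × cos 78.5014° = 111000 × 0.1993 ≈ 22127.2 m; 0.0015° of that is 33.1908 m.

33.2 m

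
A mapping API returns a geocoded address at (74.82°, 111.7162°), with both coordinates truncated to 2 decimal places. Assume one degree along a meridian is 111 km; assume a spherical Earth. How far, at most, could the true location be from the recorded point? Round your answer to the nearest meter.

1147 meters

Truncating at 2 decimal places can drop up to a full unit in the last place, so each coordinate may be off by as much as 0.01°.
N–S: 0.01° × 111000 m/° = 1110 m.
East–west component at 74.82°: 0.01° × 111000 × cos 74.82° ≈ 0.01 × 29065.6 ≈ 290.656 m.
Combining orthogonally: (1110² + 290.656²)^½ ≈ 1147.42 m.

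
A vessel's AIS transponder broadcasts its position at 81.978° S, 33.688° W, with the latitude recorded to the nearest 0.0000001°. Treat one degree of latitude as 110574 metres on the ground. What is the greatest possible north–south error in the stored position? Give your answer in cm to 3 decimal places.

Rounding to 7 decimal places leaves the latitude within ±5e-08° of the true value.
North–south distance: 5e-08° × 110574 m/° = 0.0055287 m.
That is 0.0055287 m = 0.55287 cm.

0.553 cm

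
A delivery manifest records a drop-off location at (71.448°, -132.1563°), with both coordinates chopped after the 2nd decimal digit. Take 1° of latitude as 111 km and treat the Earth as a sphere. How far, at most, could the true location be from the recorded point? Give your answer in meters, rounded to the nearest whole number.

1165 meters

Truncating at 2 decimal places can drop up to a full unit in the last place, so each coordinate may be off by as much as 0.01°.
Latitude error → 0.01 × 111000 = 1110 m along the meridian.
E–W at 71.448°: 0.01° × 111000 × cos 71.448° = 0.01 × 111000 × 0.3182 ≈ 353.163 m.
Worst case both components are at the extreme and orthogonal: √(1110² + 353.163²) ≈ 1164.83 m.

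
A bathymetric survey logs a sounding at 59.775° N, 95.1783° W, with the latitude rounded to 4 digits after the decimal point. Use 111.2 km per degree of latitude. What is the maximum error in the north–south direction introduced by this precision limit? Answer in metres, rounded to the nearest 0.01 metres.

5.56 metres

Rounding to 4 decimal places leaves the latitude within ±5e-05° of the true value.
So the N–S error is at most 5e-05 × 111200 = 5.56 m.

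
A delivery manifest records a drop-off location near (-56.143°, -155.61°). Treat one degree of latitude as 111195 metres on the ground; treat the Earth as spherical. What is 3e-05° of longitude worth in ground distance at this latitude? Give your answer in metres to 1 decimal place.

At 56.143° a degree of longitude is 111195 × cos 56.143° ≈ 61949.2 m, so 3e-05° corresponds to 1.85848 m.

1.9 metres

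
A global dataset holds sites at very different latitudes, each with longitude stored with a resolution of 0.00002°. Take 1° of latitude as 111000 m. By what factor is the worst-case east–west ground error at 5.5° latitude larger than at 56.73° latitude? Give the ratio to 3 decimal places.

1.814

With a 0.00002° grid the true value lies within half a step, ±0.00002°/2 = ±1e-05°, of the stored one.
At 5.5°: 1e-05° × 111000 × cos 5.5° = 1e-05 × 111000 × 0.9954 ≈ 1.1049 m.
At 56.73°: 1e-05° × 111000 × cos 56.73° = 1e-05 × 111000 × 0.5486 ≈ 0.60893 m.
The ratio reduces to cos 5.5° / cos 56.73° = 0.9954/0.5486 ≈ 1.8145.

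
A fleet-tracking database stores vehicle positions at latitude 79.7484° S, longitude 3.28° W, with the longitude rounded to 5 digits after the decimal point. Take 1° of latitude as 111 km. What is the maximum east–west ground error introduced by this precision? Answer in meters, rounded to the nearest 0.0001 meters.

0.0988 meters

Rounding to 5 decimal places leaves the longitude within ±5e-06° of the true value.
Parallels shrink by cos φ, so at 79.7484° a degree of longitude is 111000 × 0.1780 ≈ 19754.8 m.
East–west error: 5e-06° × 19754.8 m/° ≈ 0.0987739 m.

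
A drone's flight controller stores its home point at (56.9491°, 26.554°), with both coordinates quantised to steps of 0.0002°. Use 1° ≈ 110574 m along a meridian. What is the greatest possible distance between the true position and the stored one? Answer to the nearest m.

With a 0.0002° grid the true value lies within half a step, ±0.0002°/2 = ±0.0001°, of the stored one.
North–south component: 0.0001° × 110574 = 11.0574 m.
East–west component at 56.9491°: 0.0001° × 110574 × cos 56.9491° ≈ 0.0001 × 60305.3 ≈ 6.03053 m.
The two errors are perpendicular, so the maximum displacement is √(11.0574² + 6.03053²) ≈ 12.595 m.

13 m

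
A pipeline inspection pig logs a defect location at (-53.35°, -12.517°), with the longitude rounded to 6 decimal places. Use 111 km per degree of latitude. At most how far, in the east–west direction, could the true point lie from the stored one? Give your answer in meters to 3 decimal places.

Rounding to 6 decimal places leaves the longitude within ±5e-07° of the true value.
One degree of longitude at 53.35° is 111000 × cos 53.35° ≈ 111000 × 0.5969 = 66258.7 m.
East–west error: 5e-07° × 66258.7 m/° ≈ 0.0331294 m.

0.033 meters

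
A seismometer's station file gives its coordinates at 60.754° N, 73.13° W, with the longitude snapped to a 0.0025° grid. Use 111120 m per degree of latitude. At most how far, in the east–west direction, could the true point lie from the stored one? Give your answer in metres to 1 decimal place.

With a 0.0025° grid the true value lies within half a step, ±0.0025°/2 = ±0.00125°, of the stored one.
Parallels shrink by cos φ, so at 60.754° a degree of longitude is 111120 × 0.4886 ≈ 54288.8 m.
East–west error: 0.00125° × 54288.8 m/° ≈ 67.861 m.

67.9 metres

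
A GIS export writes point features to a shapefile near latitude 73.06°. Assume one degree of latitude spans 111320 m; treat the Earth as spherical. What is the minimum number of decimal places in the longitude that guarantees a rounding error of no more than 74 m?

At 73.06° one degree of longitude covers 111320 × cos 73.06° ≈ 111320 × 0.2914 ≈ 32435.3 m.
With N decimal places the half-ulp bound is 0.5·10⁻ᴺ°, or 0.5·10⁻ᴺ × 32435.3 m on the ground.
Setting 16217.7 × 10⁻ᴺ ≤ 74 gives 10ᴺ ≥ 219.2, i.e. N ≥ 2.34.
At 2 places the error can reach 162 m, but 3 places keeps it to 16.2 m.

3 decimal places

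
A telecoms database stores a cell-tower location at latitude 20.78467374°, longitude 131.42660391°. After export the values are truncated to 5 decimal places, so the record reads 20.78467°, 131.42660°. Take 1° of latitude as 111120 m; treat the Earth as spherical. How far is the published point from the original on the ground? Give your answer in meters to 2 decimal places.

The latitude changed by +0.00000374° and the longitude by +0.00000391°.
North–south shift: 0.00000374 × 111120 = 0.415589 m.
E–W at 20.7847°: 0.00000391° × 111120 × cos 20.7847° = 0.00000391 × 111120 × 0.9349 ≈ 0.406204 m.
Hypotenuse of the two orthogonal shifts: √(0.415589² + 0.406204²) = 0.581133 m.

0.58 meters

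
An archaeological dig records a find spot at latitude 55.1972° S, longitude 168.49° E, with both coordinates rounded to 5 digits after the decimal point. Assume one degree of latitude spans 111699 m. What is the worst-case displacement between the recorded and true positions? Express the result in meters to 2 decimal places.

Rounding to 5 decimal places leaves each coordinate within ±5e-06° of the true value.
North–south component: 5e-06° × 111699 = 0.558495 m.
E–W at 55.1972°: 5e-06° × 111699 × cos 55.1972° = 5e-06 × 111699 × 0.5708 ≈ 0.318763 m.
Combining orthogonally: (0.558495² + 0.318763²)^½ ≈ 0.64306 m.

0.64 meters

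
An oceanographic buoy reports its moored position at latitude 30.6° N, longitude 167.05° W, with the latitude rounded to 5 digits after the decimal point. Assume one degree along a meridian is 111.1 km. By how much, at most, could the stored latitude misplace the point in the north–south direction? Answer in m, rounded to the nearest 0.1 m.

Rounding to 5 decimal places leaves the latitude within ±5e-06° of the true value.
North–south distance: 5e-06° × 111100 m/° = 0.5555 m.

0.6 m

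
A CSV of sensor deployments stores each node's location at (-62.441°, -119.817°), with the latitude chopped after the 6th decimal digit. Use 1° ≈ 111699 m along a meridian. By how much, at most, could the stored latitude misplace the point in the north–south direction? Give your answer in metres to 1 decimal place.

Truncating at 6 decimal places can drop up to a full unit in the last place, so the latitude may be off by as much as 1e-06°.
North–south distance: 1e-06° × 111699 m/° = 0.111699 m.

0.1 metres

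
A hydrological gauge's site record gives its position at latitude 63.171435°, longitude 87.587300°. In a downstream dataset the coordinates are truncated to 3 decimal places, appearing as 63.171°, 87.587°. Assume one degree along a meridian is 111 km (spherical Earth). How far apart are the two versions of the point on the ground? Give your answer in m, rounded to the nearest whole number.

51 m

The latitude changed by +0.000435° and the longitude by +0.000300°.
North–south shift: 0.000435 × 111000 = 48.285 m.
East–west at this latitude: 0.000300° × 111000 × cos 63.171° ≈ 0.000300 × 50097.5 = 15.0293 m.
Distance: √(48.285² + 15.0293²) ≈ 50.57 m.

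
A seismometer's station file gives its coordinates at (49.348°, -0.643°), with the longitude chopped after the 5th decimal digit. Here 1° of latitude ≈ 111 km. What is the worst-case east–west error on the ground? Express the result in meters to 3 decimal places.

Truncating at 5 decimal places can drop up to a full unit in the last place, so the longitude may be off by as much as 1e-05°.
One degree of longitude at 49.348° is 111000 × cos 49.348° ≈ 111000 × 0.6515 = 72312.4 m.
So at most 1e-05° × 72312.4 ≈ 0.723124 m east–west.

0.723 meters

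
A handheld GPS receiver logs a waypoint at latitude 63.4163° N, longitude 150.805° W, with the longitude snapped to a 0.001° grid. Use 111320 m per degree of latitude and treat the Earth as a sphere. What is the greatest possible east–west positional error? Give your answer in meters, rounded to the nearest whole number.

With a 0.001° grid the true value lies within half a step, ±0.001°/2 = ±0.0005°, of the stored one.
At latitude 63.4163° a degree of longitude spans 111320 m × cos 63.4163° = 111320 × 0.4475 ≈ 49816.2 m.
East–west error: 0.0005° × 49816.2 m/° ≈ 24.9081 m.

25 meters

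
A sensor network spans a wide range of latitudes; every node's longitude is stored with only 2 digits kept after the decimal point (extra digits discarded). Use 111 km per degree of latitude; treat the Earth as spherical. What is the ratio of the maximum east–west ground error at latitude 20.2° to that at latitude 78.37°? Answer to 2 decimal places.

4.66

Truncating at 2 decimal places can drop up to a full unit in the last place, so the longitude may be off by as much as 0.01°.
At 20.2°: 0.01° × 111000 × cos 20.2° = 0.01 × 111000 × 0.9385 ≈ 1041.7 m.
Error at 78.37° = 0.01° × 111000 × cos 78.37° ≈ 1110 × 0.2016 = 223.77 m.
Ratio: 1041.7 / 223.77 = cos 20.2° / cos 78.37° ≈ 4.6554.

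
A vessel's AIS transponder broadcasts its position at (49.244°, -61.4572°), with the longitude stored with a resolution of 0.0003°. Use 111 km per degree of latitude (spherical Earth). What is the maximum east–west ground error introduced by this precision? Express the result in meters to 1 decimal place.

10.9 meters

With a 0.0003° grid the true value lies within half a step, ±0.0003°/2 = ±0.00015°, of the stored one.
Parallels shrink by cos φ, so at 49.244° a degree of longitude is 111000 × 0.6528 ≈ 72465.1 m.
So at most 0.00015° × 72465.1 ≈ 10.8698 m east–west.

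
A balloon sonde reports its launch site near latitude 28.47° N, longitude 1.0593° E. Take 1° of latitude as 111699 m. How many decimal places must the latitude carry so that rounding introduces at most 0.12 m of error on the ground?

6 decimal places

One degree of latitude covers 111699 m.
N decimal places → at most half a unit in the last place, 0.5 × 10⁻ᴺ° = 111699/2 × 10⁻ᴺ m.
Setting 55849.5 × 10⁻ᴺ ≤ 0.12 gives 10ᴺ ≥ 4.654e+05, i.e. N ≥ 5.67.
N = 5 would give 0.558 m (too coarse); N = 6 gives 0.0558 m ≤ 0.12 m.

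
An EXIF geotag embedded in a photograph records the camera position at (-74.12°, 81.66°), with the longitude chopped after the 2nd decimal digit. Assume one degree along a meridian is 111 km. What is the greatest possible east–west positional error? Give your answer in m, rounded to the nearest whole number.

304 m

Truncating at 2 decimal places can drop up to a full unit in the last place, so the longitude may be off by as much as 0.01°.
At latitude 74.12° a degree of longitude spans 111000 m × cos 74.12° = 111000 × 0.2736 ≈ 30372.2 m.
So at most 0.01° × 30372.2 ≈ 303.722 m east–west.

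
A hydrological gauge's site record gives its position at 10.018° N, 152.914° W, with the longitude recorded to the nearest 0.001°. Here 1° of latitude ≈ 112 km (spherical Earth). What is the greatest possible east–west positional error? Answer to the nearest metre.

55 metres

Rounding to 3 decimal places leaves the longitude within ±0.0005° of the true value.
At latitude 10.018° a degree of longitude spans 112000 m × cos 10.018° = 112000 × 0.9848 ≈ 110292 m.
So at most 0.0005° × 110292 ≈ 55.1462 m east–west.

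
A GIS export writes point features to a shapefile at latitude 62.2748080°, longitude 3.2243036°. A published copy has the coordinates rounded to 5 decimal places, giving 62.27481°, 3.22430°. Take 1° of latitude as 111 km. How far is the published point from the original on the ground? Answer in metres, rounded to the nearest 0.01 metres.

0.29 metres

The latitude changed by -0.0000020° and the longitude by +0.0000036°.
North–south shift: -0.0000020 × 111000 = -0.222 m.
E–W at 62.2748°: 0.0000036° × 111000 × cos 62.2748° = 0.0000036 × 111000 × 0.4652 ≈ 0.185906 m.
Combined displacement = (0.222² + 0.185906²)^½ ≈ 0.28956 m.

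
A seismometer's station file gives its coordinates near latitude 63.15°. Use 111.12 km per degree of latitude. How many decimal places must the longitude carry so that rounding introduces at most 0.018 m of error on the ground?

7 decimal places

At 63.15° one degree of longitude covers 111120 × cos 63.15° ≈ 111120 × 0.4517 ≈ 50188 m.
Rounding to N decimal places gives at most 0.5 × 10⁻ᴺ degrees of error, i.e. 0.5 × 10⁻ᴺ × 50188 m.
Need 0.5 × 50188 × 10⁻ᴺ ≤ 0.018 → 10⁻ᴺ ≤ 7.173e-07, so N ≥ 6.14.
At 6 places the error can reach 0.0251 m, but 7 places keeps it to 0.00251 m.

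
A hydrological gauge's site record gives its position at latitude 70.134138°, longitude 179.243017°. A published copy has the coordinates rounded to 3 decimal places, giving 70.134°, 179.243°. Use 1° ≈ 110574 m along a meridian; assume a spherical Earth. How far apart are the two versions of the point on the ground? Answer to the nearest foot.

Δlat = 70.134138 − 70.134 = +0.000138°; Δlon = 179.243017 − 179.243 = +0.000017°.
N–S: 0.000138° × 110574 m/° = 15.2592 m.
E–W at 70.134°: 0.000017° × 110574 × cos 70.134° = 0.000017 × 110574 × 0.3398 ≈ 0.638782 m.
Distance: √(15.2592² + 0.638782²) ≈ 15.2726 m.
In feet: 15.2726 m ÷ 0.3048 ≈ 50.107 ft.

50 feet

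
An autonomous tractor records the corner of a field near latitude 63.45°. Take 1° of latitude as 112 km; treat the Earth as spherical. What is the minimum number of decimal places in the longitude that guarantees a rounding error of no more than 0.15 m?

At 63.45° one degree of longitude covers 112000 × cos 63.45° ≈ 112000 × 0.4470 ≈ 50061.6 m.
With N decimal places the half-ulp bound is 0.5·10⁻ᴺ°, or 0.5·10⁻ᴺ × 50061.6 m on the ground.
Setting 25030.8 × 10⁻ᴺ ≤ 0.15 gives 10ᴺ ≥ 1.669e+05, i.e. N ≥ 5.22.
At 5 places the error can reach 0.25 m, but 6 places keeps it to 0.025 m.

6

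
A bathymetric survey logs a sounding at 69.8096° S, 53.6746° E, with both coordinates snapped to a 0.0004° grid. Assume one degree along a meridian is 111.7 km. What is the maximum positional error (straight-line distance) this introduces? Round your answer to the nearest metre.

With a 0.0004° grid the true value lies within half a step, ±0.0004°/2 = ±0.0002°, of the stored one.
North–south component: 0.0002° × 111700 = 22.34 m.
Longitude error → 0.0002 × 111700 × cos 69.8096° = 0.0002 × 111700 × 0.3451 ≈ 7.71045 m.
Worst case both components are at the extreme and orthogonal: √(22.34² + 7.71045²) ≈ 23.6332 m.

24 metres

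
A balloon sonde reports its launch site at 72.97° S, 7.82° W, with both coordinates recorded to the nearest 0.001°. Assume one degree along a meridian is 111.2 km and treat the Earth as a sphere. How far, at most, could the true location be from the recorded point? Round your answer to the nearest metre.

Rounding to 3 decimal places leaves each coordinate within ±0.0005° of the true value.
Latitude error → 0.0005 × 111200 = 55.6 m along the meridian.
E–W at 72.97°: 0.0005° × 111200 × cos 72.97° = 0.0005 × 111200 × 0.2929 ≈ 16.2837 m.
Combining orthogonally: (55.6² + 16.2837²)^½ ≈ 57.9355 m.

58 metres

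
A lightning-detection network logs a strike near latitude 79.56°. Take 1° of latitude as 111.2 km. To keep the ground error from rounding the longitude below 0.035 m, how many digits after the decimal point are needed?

6 decimal places

At 79.56° one degree of longitude covers 111200 × cos 79.56° ≈ 111200 × 0.1812 ≈ 20150.1 m.
N decimal places → at most half a unit in the last place, 0.5 × 10⁻ᴺ° = 20150.1/2 × 10⁻ᴺ m.
Setting 10075 × 10⁻ᴺ ≤ 0.035 gives 10ᴺ ≥ 2.879e+05, i.e. N ≥ 5.46.
So 6 decimal places suffice (0.0101 m); 5 would allow up to 0.101 m.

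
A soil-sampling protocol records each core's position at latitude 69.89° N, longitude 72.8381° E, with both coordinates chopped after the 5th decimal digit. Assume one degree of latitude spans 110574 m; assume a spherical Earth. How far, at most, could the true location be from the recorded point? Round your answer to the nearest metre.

Truncating at 5 decimal places can drop up to a full unit in the last place, so each coordinate may be off by as much as 1e-05°.
N–S: 1e-05° × 110574 m/° = 1.10574 m.
East–west component at 69.89°: 1e-05° × 110574 × cos 69.89° ≈ 1e-05 × 38017.9 ≈ 0.380179 m.
The two errors are perpendicular, so the maximum displacement is √(1.10574² + 0.380179²) ≈ 1.16927 m.

1 metres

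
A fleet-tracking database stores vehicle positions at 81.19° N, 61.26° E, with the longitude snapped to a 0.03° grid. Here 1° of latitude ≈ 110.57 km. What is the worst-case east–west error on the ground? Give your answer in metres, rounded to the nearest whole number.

With a 0.03° grid the true value lies within half a step, ±0.03°/2 = ±0.015°, of the stored one.
Parallels shrink by cos φ, so at 81.19° a degree of longitude is 110570 × 0.1532 ≈ 16934.7 m.
East–west error: 0.015° × 16934.7 m/° ≈ 254.021 m.

254 metres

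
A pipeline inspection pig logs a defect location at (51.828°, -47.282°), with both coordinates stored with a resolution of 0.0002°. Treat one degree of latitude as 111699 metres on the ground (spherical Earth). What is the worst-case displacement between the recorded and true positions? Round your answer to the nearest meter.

With a 0.0002° grid the true value lies within half a step, ±0.0002°/2 = ±0.0001°, of the stored one.
North–south component: 0.0001° × 111699 = 11.1699 m.
East–west component at 51.828°: 0.0001° × 111699 × cos 51.828° ≈ 0.0001 × 69032.7 ≈ 6.90327 m.
Worst case both components are at the extreme and orthogonal: √(11.1699² + 6.90327²) ≈ 13.1309 m.

13 meters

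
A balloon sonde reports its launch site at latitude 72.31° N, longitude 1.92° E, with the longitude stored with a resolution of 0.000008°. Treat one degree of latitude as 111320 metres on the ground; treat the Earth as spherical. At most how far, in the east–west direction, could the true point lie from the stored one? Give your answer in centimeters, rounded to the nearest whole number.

14 centimeters

With a 0.000008° grid the true value lies within half a step, ±0.000008°/2 = ±4e-06°, of the stored one.
Parallels shrink by cos φ, so at 72.31° a degree of longitude is 111320 × 0.3039 ≈ 33826.5 m.
East–west error: 4e-06° × 33826.5 m/° ≈ 0.135306 m.
That is 0.135306 m = 13.531 cm.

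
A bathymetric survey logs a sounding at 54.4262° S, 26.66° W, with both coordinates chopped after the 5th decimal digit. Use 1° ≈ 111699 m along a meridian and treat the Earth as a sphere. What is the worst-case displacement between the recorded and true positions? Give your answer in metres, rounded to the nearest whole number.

Truncating at 5 decimal places can drop up to a full unit in the last place, so each coordinate may be off by as much as 1e-05°.
North–south component: 1e-05° × 111699 = 1.11699 m.
Longitude error → 1e-05 × 111699 × cos 54.4262° = 1e-05 × 111699 × 0.5818 ≈ 0.64981 m.
The two errors are perpendicular, so the maximum displacement is √(1.11699² + 0.64981²) ≈ 1.29225 m.

1 metres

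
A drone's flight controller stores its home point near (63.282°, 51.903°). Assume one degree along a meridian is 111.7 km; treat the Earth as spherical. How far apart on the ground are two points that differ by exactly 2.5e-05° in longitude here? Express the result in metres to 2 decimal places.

1.26 metres

2.5e-05° of longitude at 63.282° is 2.5e-05 × 111700 × cos 63.282° ≈ 2.5e-05 × 50220.3 = 1.25551 m.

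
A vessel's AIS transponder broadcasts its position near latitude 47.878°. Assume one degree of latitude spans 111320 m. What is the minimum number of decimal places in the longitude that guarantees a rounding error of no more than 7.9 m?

4 decimal places

At 47.878° one degree of longitude covers 111320 × cos 47.878° ≈ 111320 × 0.6707 ≈ 74663.6 m.
With N decimal places the half-ulp bound is 0.5·10⁻ᴺ°, or 0.5·10⁻ᴺ × 74663.6 m on the ground.
Setting 37331.8 × 10⁻ᴺ ≤ 7.9 gives 10ᴺ ≥ 4726, i.e. N ≥ 3.67.
At 3 places the error can reach 37.3 m, but 4 places keeps it to 3.73 m.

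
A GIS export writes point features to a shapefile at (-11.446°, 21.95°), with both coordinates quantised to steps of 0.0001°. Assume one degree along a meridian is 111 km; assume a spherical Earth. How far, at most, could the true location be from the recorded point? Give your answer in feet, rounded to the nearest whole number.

With a 0.0001° grid the true value lies within half a step, ±0.0001°/2 = ±5e-05°, of the stored one.
North–south component: 5e-05° × 111000 = 5.55 m.
Longitude error → 5e-05 × 111000 × cos 11.446° = 5e-05 × 111000 × 0.9801 ≈ 5.43962 m.
Worst case both components are at the extreme and orthogonal: √(5.55² + 5.43962²) ≈ 7.77123 m.
In feet: 7.77123 m ÷ 0.3048 ≈ 25.496 ft.

25 feet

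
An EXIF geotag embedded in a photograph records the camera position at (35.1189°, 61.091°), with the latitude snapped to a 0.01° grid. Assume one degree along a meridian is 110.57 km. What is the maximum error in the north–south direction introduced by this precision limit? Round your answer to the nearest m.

553 m

With a 0.01° grid the true value lies within half a step, ±0.01°/2 = ±0.005°, of the stored one.
North–south distance: 0.005° × 110570 m/° = 552.85 m.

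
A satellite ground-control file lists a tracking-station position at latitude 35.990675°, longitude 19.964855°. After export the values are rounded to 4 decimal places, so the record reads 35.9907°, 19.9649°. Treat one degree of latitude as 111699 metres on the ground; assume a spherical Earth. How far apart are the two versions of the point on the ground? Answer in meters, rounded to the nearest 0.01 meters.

The latitude changed by -0.000025° and the longitude by -0.000045°.
North–south shift: -0.000025 × 111699 = -2.79247 m.
East–west at this latitude: -0.000045° × 111699 × cos 35.9907° ≈ -0.000045 × 90377 = -4.06697 m.
Combined displacement = (2.79247² + 4.06697²)^½ ≈ 4.93337 m.

4.93 meters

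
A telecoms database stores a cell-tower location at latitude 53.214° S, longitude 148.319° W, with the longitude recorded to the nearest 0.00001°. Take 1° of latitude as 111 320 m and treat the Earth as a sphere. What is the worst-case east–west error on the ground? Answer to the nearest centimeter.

33 centimeters

Rounding to 5 decimal places leaves the longitude within ±5e-06° of the true value.
At latitude 53.214° a degree of longitude spans 111320 m × cos 53.214° = 111320 × 0.5988 ≈ 66661.5 m.
So at most 5e-06° × 66661.5 ≈ 0.333308 m east–west.
That is 0.333308 m = 33.331 cm.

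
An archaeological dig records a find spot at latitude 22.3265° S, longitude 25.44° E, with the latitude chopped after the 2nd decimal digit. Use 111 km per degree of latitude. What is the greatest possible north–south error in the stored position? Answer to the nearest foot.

3642 feet

Truncating at 2 decimal places can drop up to a full unit in the last place, so the latitude may be off by as much as 0.01°.
North–south distance: 0.01° × 111000 m/° = 1110 m.
In feet: 1110 m ÷ 0.3048 ≈ 3641.7 ft.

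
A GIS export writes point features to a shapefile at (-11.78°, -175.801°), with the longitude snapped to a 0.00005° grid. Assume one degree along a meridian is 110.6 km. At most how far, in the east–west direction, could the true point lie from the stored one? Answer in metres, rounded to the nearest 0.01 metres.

2.71 metres

With a 0.00005° grid the true value lies within half a step, ±0.00005°/2 = ±2.5e-05°, of the stored one.
At latitude 11.78° a degree of longitude spans 110600 m × cos 11.78° = 110600 × 0.9789 ≈ 108271 m.
So at most 2.5e-05° × 108271 ≈ 2.70677 m east–west.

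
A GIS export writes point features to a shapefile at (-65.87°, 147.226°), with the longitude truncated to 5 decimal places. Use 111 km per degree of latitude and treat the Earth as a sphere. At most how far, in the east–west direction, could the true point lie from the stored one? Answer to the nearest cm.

Truncating at 5 decimal places can drop up to a full unit in the last place, so the longitude may be off by as much as 1e-05°.
Parallels shrink by cos φ, so at 65.87° a degree of longitude is 111000 × 0.4088 ≈ 45377.7 m.
So at most 1e-05° × 45377.7 ≈ 0.453777 m east–west.
That is 0.453777 m = 45.378 cm.

45 cm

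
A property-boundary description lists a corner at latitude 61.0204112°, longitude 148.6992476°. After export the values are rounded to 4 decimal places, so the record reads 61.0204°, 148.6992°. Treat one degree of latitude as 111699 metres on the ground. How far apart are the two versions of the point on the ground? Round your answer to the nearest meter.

3 meters

Δlat = 61.0204112 − 61.0204 = +0.0000112°; Δlon = 148.6992476 − 148.6992 = +0.0000476°.
North–south shift: 0.0000112 × 111699 = 1.25103 m.
East–west at this latitude: 0.0000476° × 111699 × cos 61.0204° ≈ 0.0000476 × 54118 = 2.57602 m.
Hypotenuse of the two orthogonal shifts: √(1.25103² + 2.57602²) = 2.86373 m.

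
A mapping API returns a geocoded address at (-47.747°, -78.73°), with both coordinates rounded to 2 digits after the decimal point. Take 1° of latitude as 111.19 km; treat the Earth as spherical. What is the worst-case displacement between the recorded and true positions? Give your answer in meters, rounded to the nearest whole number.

Rounding to 2 decimal places leaves each coordinate within ±0.005° of the true value.
N–S: 0.005° × 111190 m/° = 555.95 m.
E–W at 47.747°: 0.005° × 111190 × cos 47.747° = 0.005 × 111190 × 0.6724 ≈ 373.824 m.
The two errors are perpendicular, so the maximum displacement is √(555.95² + 373.824²) ≈ 669.944 m.

670 meters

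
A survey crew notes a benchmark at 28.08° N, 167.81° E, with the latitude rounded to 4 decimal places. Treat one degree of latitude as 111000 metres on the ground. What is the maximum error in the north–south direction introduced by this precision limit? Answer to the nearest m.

6 m

Rounding to 4 decimal places leaves the latitude within ±5e-05° of the true value.
North–south distance: 5e-05° × 111000 m/° = 5.55 m.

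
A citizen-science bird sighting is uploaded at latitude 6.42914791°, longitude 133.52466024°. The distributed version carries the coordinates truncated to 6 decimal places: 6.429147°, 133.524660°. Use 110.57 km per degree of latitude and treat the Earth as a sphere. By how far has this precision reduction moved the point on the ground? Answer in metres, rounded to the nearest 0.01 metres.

0.10 metres

Δlat = 6.42914791 − 6.429147 = +0.00000091°; Δlon = 133.52466024 − 133.524660 = +0.00000024°.
North–south shift: 0.00000091 × 110570 = 0.100619 m.
East–west at this latitude: 0.00000024° × 110570 × cos 6.42915° ≈ 0.00000024 × 109875 = 0.0263699 m.
Hypotenuse of the two orthogonal shifts: √(0.100619² + 0.0263699²) = 0.104017 m.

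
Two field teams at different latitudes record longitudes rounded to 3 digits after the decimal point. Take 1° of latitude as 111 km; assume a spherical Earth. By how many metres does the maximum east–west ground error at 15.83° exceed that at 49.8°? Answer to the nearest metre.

18 metres

Rounding to 3 decimal places leaves the longitude within ±0.0005° of the true value.
Error at 15.83° = 0.0005° × 111000 × cos 15.83° ≈ 55.5 × 0.9621 = 53.395 m.
Error at 49.8° = 0.0005° × 111000 × cos 49.8° ≈ 55.5 × 0.6455 = 35.823 m.
Difference: 53.395 − 35.823 = 17.572 m.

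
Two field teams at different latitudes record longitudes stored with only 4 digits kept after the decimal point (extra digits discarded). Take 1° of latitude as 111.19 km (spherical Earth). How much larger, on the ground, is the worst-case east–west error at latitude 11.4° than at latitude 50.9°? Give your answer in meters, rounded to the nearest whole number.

4 meters

Truncating at 4 decimal places can drop up to a full unit in the last place, so the longitude may be off by as much as 0.0001°.
At 11.4°: 0.0001° × 111190 × cos 11.4° = 0.0001 × 111190 × 0.9803 ≈ 10.9 m.
Error at 50.9° = 0.0001° × 111190 × cos 50.9° ≈ 11.119 × 0.6307 = 7.0125 m.
So the lower-latitude error exceeds the higher by 10.9 − 7.0125 = 3.8872 m.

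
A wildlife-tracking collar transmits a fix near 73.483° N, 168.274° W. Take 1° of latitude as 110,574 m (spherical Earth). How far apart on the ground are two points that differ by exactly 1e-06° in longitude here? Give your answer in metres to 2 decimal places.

0.03 metres

One degree of longitude here spans 110574 × cos 73.483° = 110574 × 0.2843 ≈ 31436.2 m; 1e-06° of that is 0.0314362 m.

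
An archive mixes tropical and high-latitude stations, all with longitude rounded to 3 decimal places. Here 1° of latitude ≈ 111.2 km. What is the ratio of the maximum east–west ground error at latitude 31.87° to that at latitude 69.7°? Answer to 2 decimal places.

Rounding to 3 decimal places leaves the longitude within ±0.0005° of the true value.
At 31.87°: 0.0005° × 111200 × cos 31.87° = 0.0005 × 111200 × 0.8492 ≈ 47.218 m.
Error at 69.7° = 0.0005° × 111200 × cos 69.7° ≈ 55.6 × 0.3469 = 19.29 m.
Ratio: 47.218 / 19.29 = cos 31.87° / cos 69.7° ≈ 2.4479.

2.45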